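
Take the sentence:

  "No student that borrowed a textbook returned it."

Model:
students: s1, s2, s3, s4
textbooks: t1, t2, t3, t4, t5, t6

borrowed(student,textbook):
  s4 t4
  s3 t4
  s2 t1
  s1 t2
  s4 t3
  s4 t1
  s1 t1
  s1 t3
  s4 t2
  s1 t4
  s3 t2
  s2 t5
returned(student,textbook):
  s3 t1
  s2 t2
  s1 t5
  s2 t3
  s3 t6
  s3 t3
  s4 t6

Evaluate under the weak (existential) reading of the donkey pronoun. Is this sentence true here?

True

"it" takes "a textbook" as antecedent — a donkey pronoun bound across the clause boundary.
Truth condition: for no (s,t) with borrowed(s,t) does returned(s,t) hold.
Restrictor pairs — does the scope hold? (s1,t1):fails  (s1,t2):fails  (s1,t3):fails  (s1,t4):fails  (s2,t1):fails  (s2,t5):fails  (s3,t2):fails  (s3,t4):fails  (s4,t1):fails  (s4,t2):fails  (s4,t3):fails  (s4,t4):fails
Scope holds for no restrictor pair, so the sentence is true.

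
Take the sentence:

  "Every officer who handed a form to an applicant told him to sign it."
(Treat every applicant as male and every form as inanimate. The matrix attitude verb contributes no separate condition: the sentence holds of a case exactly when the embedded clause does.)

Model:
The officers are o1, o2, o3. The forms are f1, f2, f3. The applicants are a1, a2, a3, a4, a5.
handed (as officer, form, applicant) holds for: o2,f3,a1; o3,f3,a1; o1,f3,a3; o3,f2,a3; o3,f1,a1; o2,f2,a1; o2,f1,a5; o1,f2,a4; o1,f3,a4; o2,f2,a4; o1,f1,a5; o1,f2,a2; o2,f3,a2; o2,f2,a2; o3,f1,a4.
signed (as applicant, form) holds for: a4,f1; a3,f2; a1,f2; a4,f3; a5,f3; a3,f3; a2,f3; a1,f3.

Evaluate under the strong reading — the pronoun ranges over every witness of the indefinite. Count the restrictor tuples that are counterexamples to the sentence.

"him" takes "an applicant" as antecedent and "it" takes "a form"; both are donkey pronouns co-varying with the restrictor.
Strong reading: for every (o,f,a) with handed(o,f,a), signed(a,f).
Restrictor triples: (o1,f1,a5)→signed(a5,f1) ✗  (o1,f2,a2)→signed(a2,f2) ✗  (o1,f2,a4)→signed(a4,f2) ✗  (o1,f3,a3)→signed(a3,f3) ✓  (o1,f3,a4)→signed(a4,f3) ✓  (o2,f1,a5)→signed(a5,f1) ✗  (o2,f2,a1)→signed(a1,f2) ✓  (o2,f2,a2)→signed(a2,f2) ✗  (o2,f2,a4)→signed(a4,f2) ✗  (o2,f3,a1)→signed(a1,f3) ✓  (o2,f3,a2)→signed(a2,f3) ✓  (o3,f1,a1)→signed(a1,f1) ✗  (o3,f1,a4)→signed(a4,f1) ✓  (o3,f2,a3)→signed(a3,f2) ✓  (o3,f3,a1)→signed(a1,f3) ✓
Counterexamples (restrictor triples failing the scope): 7.

7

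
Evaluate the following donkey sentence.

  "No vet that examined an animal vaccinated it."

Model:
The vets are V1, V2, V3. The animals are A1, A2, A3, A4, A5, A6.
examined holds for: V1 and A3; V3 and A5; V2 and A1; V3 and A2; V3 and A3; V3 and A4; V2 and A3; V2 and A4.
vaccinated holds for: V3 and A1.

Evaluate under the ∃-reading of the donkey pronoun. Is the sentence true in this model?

"it" takes "an animal" as antecedent — a donkey pronoun bound across the clause boundary.
Truth condition: for no (v,a) with examined(v,a) does vaccinated(v,a) hold.
Restrictor pairs — does the scope hold? (V1,A3):fails  (V2,A1):fails  (V2,A3):fails  (V2,A4):fails  (V3,A2):fails  (V3,A3):fails  (V3,A4):fails  (V3,A5):fails
Scope holds for no restrictor pair, so the sentence is true.

True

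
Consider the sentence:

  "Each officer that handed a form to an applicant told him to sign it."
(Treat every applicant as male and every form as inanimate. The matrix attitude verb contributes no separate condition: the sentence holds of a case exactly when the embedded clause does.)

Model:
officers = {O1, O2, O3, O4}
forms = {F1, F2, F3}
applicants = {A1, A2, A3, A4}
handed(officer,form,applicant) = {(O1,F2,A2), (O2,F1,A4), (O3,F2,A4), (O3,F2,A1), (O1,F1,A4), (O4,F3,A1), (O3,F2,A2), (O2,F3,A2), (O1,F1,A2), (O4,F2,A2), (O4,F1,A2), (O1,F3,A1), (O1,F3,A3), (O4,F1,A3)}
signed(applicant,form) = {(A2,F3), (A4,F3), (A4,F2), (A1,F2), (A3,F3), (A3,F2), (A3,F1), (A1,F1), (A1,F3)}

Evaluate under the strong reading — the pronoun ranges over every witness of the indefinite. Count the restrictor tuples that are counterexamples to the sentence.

"him" takes "an applicant" as antecedent and "it" takes "a form"; both are donkey pronouns co-varying with the restrictor.
Strong reading: for every (o,f,a) with handed(o,f,a), signed(a,f).
Restrictor triples: (O1,F1,A2)→signed(A2,F1) ✗  (O1,F1,A4)→signed(A4,F1) ✗  (O1,F2,A2)→signed(A2,F2) ✗  (O1,F3,A1)→signed(A1,F3) ✓  (O1,F3,A3)→signed(A3,F3) ✓  (O2,F1,A4)→signed(A4,F1) ✗  (O2,F3,A2)→signed(A2,F3) ✓  (O3,F2,A1)→signed(A1,F2) ✓  (O3,F2,A2)→signed(A2,F2) ✗  (O3,F2,A4)→signed(A4,F2) ✓  (O4,F1,A2)→signed(A2,F1) ✗  (O4,F1,A3)→signed(A3,F1) ✓  (O4,F2,A2)→signed(A2,F2) ✗  (O4,F3,A1)→signed(A1,F3) ✓
Counterexamples (restrictor triples failing the scope): 7.

7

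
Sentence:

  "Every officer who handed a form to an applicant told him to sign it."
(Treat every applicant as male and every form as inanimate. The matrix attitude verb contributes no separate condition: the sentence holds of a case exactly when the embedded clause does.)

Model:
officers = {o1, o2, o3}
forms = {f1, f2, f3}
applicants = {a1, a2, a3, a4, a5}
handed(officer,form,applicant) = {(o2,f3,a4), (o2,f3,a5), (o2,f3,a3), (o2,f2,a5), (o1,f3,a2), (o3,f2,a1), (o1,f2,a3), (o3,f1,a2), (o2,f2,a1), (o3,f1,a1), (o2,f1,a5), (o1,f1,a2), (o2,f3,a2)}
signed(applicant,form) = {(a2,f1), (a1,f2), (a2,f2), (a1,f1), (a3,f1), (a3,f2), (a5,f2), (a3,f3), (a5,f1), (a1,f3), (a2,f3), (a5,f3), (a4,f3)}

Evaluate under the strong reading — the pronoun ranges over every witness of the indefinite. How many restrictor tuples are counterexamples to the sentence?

0

"him" takes "an applicant" as antecedent and "it" takes "a form"; both are donkey pronouns co-varying with the restrictor.
Strong reading: for every (o,f,a) with handed(o,f,a), signed(a,f).
Restrictor triples: (o1,f1,a2)→signed(a2,f1) ✓  (o1,f2,a3)→signed(a3,f2) ✓  (o1,f3,a2)→signed(a2,f3) ✓  (o2,f1,a5)→signed(a5,f1) ✓  (o2,f2,a1)→signed(a1,f2) ✓  (o2,f2,a5)→signed(a5,f2) ✓  (o2,f3,a2)→signed(a2,f3) ✓  (o2,f3,a3)→signed(a3,f3) ✓  (o2,f3,a4)→signed(a4,f3) ✓  (o2,f3,a5)→signed(a5,f3) ✓  (o3,f1,a1)→signed(a1,f1) ✓  (o3,f1,a2)→signed(a2,f1) ✓  (o3,f2,a1)→signed(a1,f2) ✓
Counterexamples (restrictor triples failing the scope): 0.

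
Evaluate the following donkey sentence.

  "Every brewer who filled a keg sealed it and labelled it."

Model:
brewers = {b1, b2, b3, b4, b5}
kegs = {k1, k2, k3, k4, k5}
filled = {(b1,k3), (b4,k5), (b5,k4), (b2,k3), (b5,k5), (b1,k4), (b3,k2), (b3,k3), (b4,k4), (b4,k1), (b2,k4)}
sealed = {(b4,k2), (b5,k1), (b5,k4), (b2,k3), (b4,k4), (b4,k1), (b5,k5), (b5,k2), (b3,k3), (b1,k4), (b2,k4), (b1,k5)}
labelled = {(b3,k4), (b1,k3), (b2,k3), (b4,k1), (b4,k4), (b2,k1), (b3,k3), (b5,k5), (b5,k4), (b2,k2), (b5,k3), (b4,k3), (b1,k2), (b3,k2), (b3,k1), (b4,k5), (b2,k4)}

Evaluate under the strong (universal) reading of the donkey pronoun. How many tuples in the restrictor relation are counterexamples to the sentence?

"it" takes "a keg" as antecedent — a donkey pronoun bound across the clause boundary.
Strong reading: for every (b,k) with filled(b,k), sealed(b,k) ∧ labelled(b,k).
Restrictor pairs: (b1,k3) ✗  (b1,k4) ✗  (b2,k3) ✓  (b2,k4) ✓  (b3,k2) ✗  (b3,k3) ✓  (b4,k1) ✓  (b4,k4) ✓  (b4,k5) ✗  (b5,k4) ✓  (b5,k5) ✓
Counterexamples (restrictor pairs failing the scope): 4.

4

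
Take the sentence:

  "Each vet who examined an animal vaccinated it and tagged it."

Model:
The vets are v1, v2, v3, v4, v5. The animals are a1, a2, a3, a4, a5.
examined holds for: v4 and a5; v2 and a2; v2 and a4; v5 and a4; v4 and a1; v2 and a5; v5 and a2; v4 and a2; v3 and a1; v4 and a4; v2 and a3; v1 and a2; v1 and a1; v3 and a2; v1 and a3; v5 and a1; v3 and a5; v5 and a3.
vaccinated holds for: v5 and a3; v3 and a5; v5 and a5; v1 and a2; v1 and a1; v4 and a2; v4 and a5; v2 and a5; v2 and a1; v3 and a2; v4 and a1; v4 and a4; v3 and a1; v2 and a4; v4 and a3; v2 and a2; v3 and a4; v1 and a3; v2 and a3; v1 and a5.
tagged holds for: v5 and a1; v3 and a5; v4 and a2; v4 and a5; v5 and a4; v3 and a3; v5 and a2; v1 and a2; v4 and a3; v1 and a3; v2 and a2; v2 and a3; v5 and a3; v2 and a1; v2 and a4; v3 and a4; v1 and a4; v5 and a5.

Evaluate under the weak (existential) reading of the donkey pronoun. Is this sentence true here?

"it" takes "an animal" as antecedent — a donkey pronoun bound across the clause boundary.
Weak reading: every vet v with some examined-animal has at least one examined-animal a such that vaccinated(v,a) ∧ tagged(v,a).
Per vet: v1:✓  v2:✓  v3:✓  v4:✓  v5:✓
Every vet in the restrictor has a witness.

True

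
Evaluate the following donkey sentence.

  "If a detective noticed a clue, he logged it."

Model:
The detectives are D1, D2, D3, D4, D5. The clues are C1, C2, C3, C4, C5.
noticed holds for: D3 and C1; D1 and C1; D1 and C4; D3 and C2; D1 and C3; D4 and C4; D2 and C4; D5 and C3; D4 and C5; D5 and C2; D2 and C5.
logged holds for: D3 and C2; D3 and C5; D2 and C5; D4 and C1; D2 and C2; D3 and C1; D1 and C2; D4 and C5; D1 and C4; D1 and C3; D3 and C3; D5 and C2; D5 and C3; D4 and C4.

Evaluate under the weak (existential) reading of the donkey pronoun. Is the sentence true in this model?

True

"it" takes "a clue" as antecedent — a donkey pronoun bound across the clause boundary.
Weak reading: every detective d with some noticed-clue has at least one noticed-clue c such that logged(d,c).
Per detective: D1:✓  D2:✓  D3:✓  D4:✓  D5:✓
Every detective in the restrictor has a witness.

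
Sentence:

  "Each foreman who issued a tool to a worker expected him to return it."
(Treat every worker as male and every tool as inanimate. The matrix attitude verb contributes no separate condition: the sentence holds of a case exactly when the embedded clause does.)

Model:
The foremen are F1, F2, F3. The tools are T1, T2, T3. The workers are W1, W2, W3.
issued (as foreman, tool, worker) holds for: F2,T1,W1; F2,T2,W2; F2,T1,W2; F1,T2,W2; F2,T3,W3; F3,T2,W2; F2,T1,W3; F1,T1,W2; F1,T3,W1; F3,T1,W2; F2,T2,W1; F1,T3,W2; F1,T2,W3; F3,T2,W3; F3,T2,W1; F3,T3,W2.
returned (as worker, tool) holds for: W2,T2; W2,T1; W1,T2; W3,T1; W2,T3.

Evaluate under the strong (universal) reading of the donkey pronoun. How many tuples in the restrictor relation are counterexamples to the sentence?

"him" takes "a worker" as antecedent and "it" takes "a tool"; both are donkey pronouns co-varying with the restrictor.
Strong reading: for every (f,t,w) with issued(f,t,w), returned(w,t).
Restrictor triples: (F1,T1,W2)→returned(W2,T1) ✓  (F1,T2,W2)→returned(W2,T2) ✓  (F1,T2,W3)→returned(W3,T2) ✗  (F1,T3,W1)→returned(W1,T3) ✗  (F1,T3,W2)→returned(W2,T3) ✓  (F2,T1,W1)→returned(W1,T1) ✗  (F2,T1,W2)→returned(W2,T1) ✓  (F2,T1,W3)→returned(W3,T1) ✓  (F2,T2,W1)→returned(W1,T2) ✓  (F2,T2,W2)→returned(W2,T2) ✓  (F2,T3,W3)→returned(W3,T3) ✗  (F3,T1,W2)→returned(W2,T1) ✓  (F3,T2,W1)→returned(W1,T2) ✓  (F3,T2,W2)→returned(W2,T2) ✓  (F3,T2,W3)→returned(W3,T2) ✗  (F3,T3,W2)→returned(W2,T3) ✓
Counterexamples (restrictor triples failing the scope): 5.

5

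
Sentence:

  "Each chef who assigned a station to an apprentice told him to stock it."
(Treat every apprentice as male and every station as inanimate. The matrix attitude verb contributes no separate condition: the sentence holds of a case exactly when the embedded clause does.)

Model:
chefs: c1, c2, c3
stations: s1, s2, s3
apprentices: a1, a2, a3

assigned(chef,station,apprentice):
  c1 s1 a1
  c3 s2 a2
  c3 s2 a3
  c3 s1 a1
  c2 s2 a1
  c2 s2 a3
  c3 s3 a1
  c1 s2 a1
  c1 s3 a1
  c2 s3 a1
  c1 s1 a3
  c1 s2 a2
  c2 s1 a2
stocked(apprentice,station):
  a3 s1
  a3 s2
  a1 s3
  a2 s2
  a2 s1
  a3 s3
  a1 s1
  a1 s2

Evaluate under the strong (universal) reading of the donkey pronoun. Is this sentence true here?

True

"him" takes "an apprentice" as antecedent and "it" takes "a station"; both are donkey pronouns co-varying with the restrictor.
Strong reading: for every (c,s,a) with assigned(c,s,a), stocked(a,s).
Restrictor triples: (c1,s1,a1)→stocked(a1,s1) ✓  (c1,s1,a3)→stocked(a3,s1) ✓  (c1,s2,a1)→stocked(a1,s2) ✓  (c1,s2,a2)→stocked(a2,s2) ✓  (c1,s3,a1)→stocked(a1,s3) ✓  (c2,s1,a2)→stocked(a2,s1) ✓  (c2,s2,a1)→stocked(a1,s2) ✓  (c2,s2,a3)→stocked(a3,s2) ✓  (c2,s3,a1)→stocked(a1,s3) ✓  (c3,s1,a1)→stocked(a1,s1) ✓  (c3,s2,a2)→stocked(a2,s2) ✓  (c3,s2,a3)→stocked(a3,s2) ✓  (c3,s3,a1)→stocked(a1,s3) ✓
Every restrictor triple satisfies the scope.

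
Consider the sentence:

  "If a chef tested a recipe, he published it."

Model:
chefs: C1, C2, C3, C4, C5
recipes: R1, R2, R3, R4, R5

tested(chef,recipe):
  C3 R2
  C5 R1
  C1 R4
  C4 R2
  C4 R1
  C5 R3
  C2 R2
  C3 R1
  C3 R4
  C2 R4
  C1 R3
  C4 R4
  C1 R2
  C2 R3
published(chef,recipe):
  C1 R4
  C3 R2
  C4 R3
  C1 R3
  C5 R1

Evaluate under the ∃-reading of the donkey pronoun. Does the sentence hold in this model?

"it" takes "a recipe" as antecedent — a donkey pronoun bound across the clause boundary.
Weak reading: every chef c with some tested-recipe has at least one tested-recipe r such that published(c,r).
Per chef: C1:✓  C2:✗  C3:✓  C4:✗  C5:✓
C2 has no witness among its tested-recipes.

False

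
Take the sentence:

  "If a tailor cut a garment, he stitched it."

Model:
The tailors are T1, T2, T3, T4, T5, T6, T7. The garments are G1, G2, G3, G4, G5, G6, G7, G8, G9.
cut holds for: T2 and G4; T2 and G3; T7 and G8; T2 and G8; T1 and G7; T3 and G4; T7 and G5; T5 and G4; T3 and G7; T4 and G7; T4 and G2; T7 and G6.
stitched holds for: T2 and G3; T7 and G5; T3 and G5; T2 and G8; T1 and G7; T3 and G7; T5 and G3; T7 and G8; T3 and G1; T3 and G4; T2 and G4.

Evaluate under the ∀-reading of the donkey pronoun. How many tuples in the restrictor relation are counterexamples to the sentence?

"it" takes "a garment" as antecedent — a donkey pronoun bound across the clause boundary.
Strong reading: for every (t,g) with cut(t,g), stitched(t,g).
Restrictor pairs: (T1,G7) ✓  (T2,G3) ✓  (T2,G4) ✓  (T2,G8) ✓  (T3,G4) ✓  (T3,G7) ✓  (T4,G2) ✗  (T4,G7) ✗  (T5,G4) ✗  (T7,G5) ✓  (T7,G6) ✗  (T7,G8) ✓
Counterexamples (restrictor pairs failing the scope): 4.

4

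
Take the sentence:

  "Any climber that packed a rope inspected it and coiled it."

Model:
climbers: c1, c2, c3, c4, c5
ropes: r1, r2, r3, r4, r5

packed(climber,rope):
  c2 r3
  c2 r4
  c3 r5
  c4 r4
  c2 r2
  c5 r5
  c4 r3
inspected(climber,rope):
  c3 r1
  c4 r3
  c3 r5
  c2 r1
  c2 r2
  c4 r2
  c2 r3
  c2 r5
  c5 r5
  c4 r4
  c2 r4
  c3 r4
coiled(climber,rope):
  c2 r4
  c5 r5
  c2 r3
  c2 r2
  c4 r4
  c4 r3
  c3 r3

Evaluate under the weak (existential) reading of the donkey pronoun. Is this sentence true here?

False

"it" takes "a rope" as antecedent — a donkey pronoun bound across the clause boundary.
Weak reading: every climber c with some packed-rope has at least one packed-rope r such that inspected(c,r) ∧ coiled(c,r).
Per climber: c2:✓  c3:✗  c4:✓  c5:✓
c3 has no witness among its packed-ropes.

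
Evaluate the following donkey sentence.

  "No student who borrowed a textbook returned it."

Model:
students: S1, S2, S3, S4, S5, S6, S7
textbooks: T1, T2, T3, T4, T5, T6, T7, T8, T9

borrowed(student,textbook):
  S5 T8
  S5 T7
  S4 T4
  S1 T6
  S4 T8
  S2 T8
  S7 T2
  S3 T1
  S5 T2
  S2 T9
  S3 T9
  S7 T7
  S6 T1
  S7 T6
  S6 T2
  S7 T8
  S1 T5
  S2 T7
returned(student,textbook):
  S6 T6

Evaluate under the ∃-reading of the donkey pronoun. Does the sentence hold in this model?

True

"it" takes "a textbook" as antecedent — a donkey pronoun bound across the clause boundary.
Truth condition: for no (s,t) with borrowed(s,t) does returned(s,t) hold.
Restrictor pairs — does the scope hold? (S1,T5):fails  (S1,T6):fails  (S2,T7):fails  (S2,T8):fails  (S2,T9):fails  (S3,T1):fails  (S3,T9):fails  (S4,T4):fails  (S4,T8):fails  (S5,T2):fails  (S5,T7):fails  (S5,T8):fails  (S6,T1):fails  (S6,T2):fails  (S7,T2):fails  (S7,T6):fails  (S7,T7):fails  (S7,T8):fails
Scope holds for no restrictor pair, so the sentence is true.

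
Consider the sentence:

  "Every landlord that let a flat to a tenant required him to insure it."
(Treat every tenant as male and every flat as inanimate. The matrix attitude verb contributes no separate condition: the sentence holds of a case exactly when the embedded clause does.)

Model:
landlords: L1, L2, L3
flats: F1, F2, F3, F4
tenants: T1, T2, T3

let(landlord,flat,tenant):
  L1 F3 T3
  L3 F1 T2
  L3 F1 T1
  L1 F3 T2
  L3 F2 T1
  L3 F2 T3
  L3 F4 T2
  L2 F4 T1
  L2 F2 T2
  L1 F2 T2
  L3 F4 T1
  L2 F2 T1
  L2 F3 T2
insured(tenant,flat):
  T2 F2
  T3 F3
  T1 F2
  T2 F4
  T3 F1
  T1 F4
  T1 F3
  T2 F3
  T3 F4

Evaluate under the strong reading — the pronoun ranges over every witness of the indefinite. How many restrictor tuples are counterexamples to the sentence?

3

"him" takes "a tenant" as antecedent and "it" takes "a flat"; both are donkey pronouns co-varying with the restrictor.
Strong reading: for every (l,f,t) with let(l,f,t), insured(t,f).
Restrictor triples: (L1,F2,T2)→insured(T2,F2) ✓  (L1,F3,T2)→insured(T2,F3) ✓  (L1,F3,T3)→insured(T3,F3) ✓  (L2,F2,T1)→insured(T1,F2) ✓  (L2,F2,T2)→insured(T2,F2) ✓  (L2,F3,T2)→insured(T2,F3) ✓  (L2,F4,T1)→insured(T1,F4) ✓  (L3,F1,T1)→insured(T1,F1) ✗  (L3,F1,T2)→insured(T2,F1) ✗  (L3,F2,T1)→insured(T1,F2) ✓  (L3,F2,T3)→insured(T3,F2) ✗  (L3,F4,T1)→insured(T1,F4) ✓  (L3,F4,T2)→insured(T2,F4) ✓
Counterexamples (restrictor triples failing the scope): 3.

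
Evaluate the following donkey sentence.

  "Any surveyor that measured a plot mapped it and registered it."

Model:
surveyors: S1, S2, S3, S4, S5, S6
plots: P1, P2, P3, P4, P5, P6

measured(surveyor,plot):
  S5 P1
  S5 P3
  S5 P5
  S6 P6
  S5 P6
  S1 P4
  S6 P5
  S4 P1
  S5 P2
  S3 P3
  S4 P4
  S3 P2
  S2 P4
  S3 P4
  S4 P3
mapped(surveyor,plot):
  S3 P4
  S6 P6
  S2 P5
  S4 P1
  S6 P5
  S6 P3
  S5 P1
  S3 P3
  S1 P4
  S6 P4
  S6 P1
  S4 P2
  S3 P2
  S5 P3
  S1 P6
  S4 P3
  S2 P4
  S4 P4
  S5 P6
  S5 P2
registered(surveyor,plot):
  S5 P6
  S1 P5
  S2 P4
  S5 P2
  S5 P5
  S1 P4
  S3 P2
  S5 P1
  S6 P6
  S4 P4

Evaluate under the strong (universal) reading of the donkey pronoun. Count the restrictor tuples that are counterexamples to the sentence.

7

"it" takes "a plot" as antecedent — a donkey pronoun bound across the clause boundary.
Strong reading: for every (s,p) with measured(s,p), mapped(s,p) ∧ registered(s,p).
Restrictor pairs: (S1,P4) ✓  (S2,P4) ✓  (S3,P2) ✓  (S3,P3) ✗  (S3,P4) ✗  (S4,P1) ✗  (S4,P3) ✗  (S4,P4) ✓  (S5,P1) ✓  (S5,P2) ✓  (S5,P3) ✗  (S5,P5) ✗  (S5,P6) ✓  (S6,P5) ✗  (S6,P6) ✓
Counterexamples (restrictor pairs failing the scope): 7.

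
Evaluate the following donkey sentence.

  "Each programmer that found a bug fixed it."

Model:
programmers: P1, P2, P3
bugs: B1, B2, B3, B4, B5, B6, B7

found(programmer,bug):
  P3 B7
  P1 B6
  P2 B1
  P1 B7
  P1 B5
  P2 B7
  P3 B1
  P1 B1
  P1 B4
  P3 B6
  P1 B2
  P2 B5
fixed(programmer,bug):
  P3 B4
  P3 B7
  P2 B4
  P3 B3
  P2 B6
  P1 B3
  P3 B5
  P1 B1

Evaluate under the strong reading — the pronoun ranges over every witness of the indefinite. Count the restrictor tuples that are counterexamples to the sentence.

"it" takes "a bug" as antecedent — a donkey pronoun bound across the clause boundary.
Strong reading: for every (p,b) with found(p,b), fixed(p,b).
Restrictor pairs: (P1,B1) ✓  (P1,B2) ✗  (P1,B4) ✗  (P1,B5) ✗  (P1,B6) ✗  (P1,B7) ✗  (P2,B1) ✗  (P2,B5) ✗  (P2,B7) ✗  (P3,B1) ✗  (P3,B6) ✗  (P3,B7) ✓
Counterexamples (restrictor pairs failing the scope): 10.

10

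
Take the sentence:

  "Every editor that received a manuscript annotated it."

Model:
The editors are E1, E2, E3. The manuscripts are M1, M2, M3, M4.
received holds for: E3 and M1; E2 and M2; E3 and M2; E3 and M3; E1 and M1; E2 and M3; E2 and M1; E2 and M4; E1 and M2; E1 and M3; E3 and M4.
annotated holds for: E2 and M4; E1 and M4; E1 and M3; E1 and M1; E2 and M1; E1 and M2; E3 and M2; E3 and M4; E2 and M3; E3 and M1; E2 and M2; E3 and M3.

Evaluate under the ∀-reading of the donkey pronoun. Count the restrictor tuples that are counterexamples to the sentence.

"it" takes "a manuscript" as antecedent — a donkey pronoun bound across the clause boundary.
Strong reading: for every (e,m) with received(e,m), annotated(e,m).
Restrictor pairs: (E1,M1) ✓  (E1,M2) ✓  (E1,M3) ✓  (E2,M1) ✓  (E2,M2) ✓  (E2,M3) ✓  (E2,M4) ✓  (E3,M1) ✓  (E3,M2) ✓  (E3,M3) ✓  (E3,M4) ✓
Counterexamples (restrictor pairs failing the scope): 0.

0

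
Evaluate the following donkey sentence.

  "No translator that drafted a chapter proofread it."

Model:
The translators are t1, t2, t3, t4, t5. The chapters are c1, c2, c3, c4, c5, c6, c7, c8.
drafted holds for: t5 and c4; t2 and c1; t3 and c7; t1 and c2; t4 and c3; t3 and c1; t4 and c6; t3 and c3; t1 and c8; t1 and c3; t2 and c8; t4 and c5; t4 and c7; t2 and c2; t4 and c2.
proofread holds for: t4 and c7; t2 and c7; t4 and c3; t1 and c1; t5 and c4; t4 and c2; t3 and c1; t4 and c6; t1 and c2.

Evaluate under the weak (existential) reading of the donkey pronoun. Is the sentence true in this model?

False

"it" takes "a chapter" as antecedent — a donkey pronoun bound across the clause boundary.
Truth condition: for no (t,c) with drafted(t,c) does proofread(t,c) hold.
Restrictor pairs — does the scope hold? (t1,c2):holds  (t1,c3):fails  (t1,c8):fails  (t2,c1):fails  (t2,c2):fails  (t2,c8):fails  (t3,c1):holds  (t3,c3):fails  (t3,c7):fails  (t4,c2):holds  (t4,c3):holds  (t4,c5):fails  (t4,c6):holds  (t4,c7):holds  (t5,c4):holds
Scope holds for 7 pair(s), so the sentence is false.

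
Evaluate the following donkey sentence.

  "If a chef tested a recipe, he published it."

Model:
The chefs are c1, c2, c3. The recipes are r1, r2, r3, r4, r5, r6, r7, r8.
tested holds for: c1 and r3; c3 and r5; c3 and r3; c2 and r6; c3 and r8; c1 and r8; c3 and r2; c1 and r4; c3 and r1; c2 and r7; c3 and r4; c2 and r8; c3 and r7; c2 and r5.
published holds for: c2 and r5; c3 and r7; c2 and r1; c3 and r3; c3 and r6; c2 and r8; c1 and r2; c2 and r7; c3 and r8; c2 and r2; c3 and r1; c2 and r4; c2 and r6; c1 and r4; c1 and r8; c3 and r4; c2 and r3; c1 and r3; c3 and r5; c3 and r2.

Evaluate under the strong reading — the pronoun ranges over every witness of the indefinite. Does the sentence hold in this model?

"it" takes "a recipe" as antecedent — a donkey pronoun bound across the clause boundary.
Strong reading: for every (c,r) with tested(c,r), published(c,r).
Restrictor pairs: (c1,r3) ✓  (c1,r4) ✓  (c1,r8) ✓  (c2,r5) ✓  (c2,r6) ✓  (c2,r7) ✓  (c2,r8) ✓  (c3,r1) ✓  (c3,r2) ✓  (c3,r3) ✓  (c3,r4) ✓  (c3,r5) ✓  (c3,r7) ✓  (c3,r8) ✓
Every restrictor pair satisfies the scope.

True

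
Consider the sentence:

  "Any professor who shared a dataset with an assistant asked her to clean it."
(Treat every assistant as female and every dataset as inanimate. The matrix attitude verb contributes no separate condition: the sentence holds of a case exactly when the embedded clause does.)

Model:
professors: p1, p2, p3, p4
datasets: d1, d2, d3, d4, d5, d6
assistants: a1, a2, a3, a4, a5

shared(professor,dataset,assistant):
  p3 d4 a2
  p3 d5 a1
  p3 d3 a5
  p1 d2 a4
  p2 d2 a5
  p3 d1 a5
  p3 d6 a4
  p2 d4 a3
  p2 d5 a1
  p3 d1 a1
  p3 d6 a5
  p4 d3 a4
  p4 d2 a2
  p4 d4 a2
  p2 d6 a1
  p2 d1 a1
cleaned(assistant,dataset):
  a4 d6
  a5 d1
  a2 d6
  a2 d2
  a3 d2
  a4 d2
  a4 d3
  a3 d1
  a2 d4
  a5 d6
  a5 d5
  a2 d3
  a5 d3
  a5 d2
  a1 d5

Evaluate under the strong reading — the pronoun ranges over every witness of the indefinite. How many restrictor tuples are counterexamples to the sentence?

4

"her" takes "an assistant" as antecedent and "it" takes "a dataset"; both are donkey pronouns co-varying with the restrictor.
Strong reading: for every (p,d,a) with shared(p,d,a), cleaned(a,d).
Restrictor triples: (p1,d2,a4)→cleaned(a4,d2) ✓  (p2,d1,a1)→cleaned(a1,d1) ✗  (p2,d2,a5)→cleaned(a5,d2) ✓  (p2,d4,a3)→cleaned(a3,d4) ✗  (p2,d5,a1)→cleaned(a1,d5) ✓  (p2,d6,a1)→cleaned(a1,d6) ✗  (p3,d1,a1)→cleaned(a1,d1) ✗  (p3,d1,a5)→cleaned(a5,d1) ✓  (p3,d3,a5)→cleaned(a5,d3) ✓  (p3,d4,a2)→cleaned(a2,d4) ✓  (p3,d5,a1)→cleaned(a1,d5) ✓  (p3,d6,a4)→cleaned(a4,d6) ✓  (p3,d6,a5)→cleaned(a5,d6) ✓  (p4,d2,a2)→cleaned(a2,d2) ✓  (p4,d3,a4)→cleaned(a4,d3) ✓  (p4,d4,a2)→cleaned(a2,d4) ✓
Counterexamples (restrictor triples failing the scope): 4.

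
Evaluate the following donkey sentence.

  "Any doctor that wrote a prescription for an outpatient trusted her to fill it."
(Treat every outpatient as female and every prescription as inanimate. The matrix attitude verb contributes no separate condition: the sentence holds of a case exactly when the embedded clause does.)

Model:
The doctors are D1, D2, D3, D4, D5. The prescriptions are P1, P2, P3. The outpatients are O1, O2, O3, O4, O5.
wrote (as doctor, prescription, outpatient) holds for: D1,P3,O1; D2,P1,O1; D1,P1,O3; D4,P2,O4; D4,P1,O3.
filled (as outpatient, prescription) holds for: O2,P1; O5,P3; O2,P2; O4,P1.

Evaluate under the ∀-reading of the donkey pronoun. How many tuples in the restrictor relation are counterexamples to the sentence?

5

"her" takes "an outpatient" as antecedent and "it" takes "a prescription"; both are donkey pronouns co-varying with the restrictor.
Strong reading: for every (d,p,o) with wrote(d,p,o), filled(o,p).
Restrictor triples: (D1,P1,O3)→filled(O3,P1) ✗  (D1,P3,O1)→filled(O1,P3) ✗  (D2,P1,O1)→filled(O1,P1) ✗  (D4,P1,O3)→filled(O3,P1) ✗  (D4,P2,O4)→filled(O4,P2) ✗
Counterexamples (restrictor triples failing the scope): 5.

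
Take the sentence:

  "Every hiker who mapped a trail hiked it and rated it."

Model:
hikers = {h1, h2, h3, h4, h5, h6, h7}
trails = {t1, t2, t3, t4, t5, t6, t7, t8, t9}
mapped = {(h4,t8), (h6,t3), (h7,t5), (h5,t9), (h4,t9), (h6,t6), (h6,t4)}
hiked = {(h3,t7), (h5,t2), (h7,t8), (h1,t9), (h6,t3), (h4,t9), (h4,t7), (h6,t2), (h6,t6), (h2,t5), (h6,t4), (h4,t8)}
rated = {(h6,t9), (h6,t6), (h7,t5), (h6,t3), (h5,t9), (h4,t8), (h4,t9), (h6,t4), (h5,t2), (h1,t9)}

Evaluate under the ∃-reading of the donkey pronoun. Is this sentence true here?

False

"it" takes "a trail" as antecedent — a donkey pronoun bound across the clause boundary.
Weak reading: every hiker h with some mapped-trail has at least one mapped-trail t such that hiked(h,t) ∧ rated(h,t).
Per hiker: h4:✓  h5:✗  h6:✓  h7:✗
h5 has no witness among its mapped-trails.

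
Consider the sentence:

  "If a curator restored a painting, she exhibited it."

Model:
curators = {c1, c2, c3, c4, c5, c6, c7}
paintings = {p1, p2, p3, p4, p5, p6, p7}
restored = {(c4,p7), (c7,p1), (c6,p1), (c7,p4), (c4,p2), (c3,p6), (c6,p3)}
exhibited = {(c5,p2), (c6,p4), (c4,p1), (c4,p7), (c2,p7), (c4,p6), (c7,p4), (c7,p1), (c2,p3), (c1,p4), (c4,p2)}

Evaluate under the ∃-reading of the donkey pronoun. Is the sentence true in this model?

"it" takes "a painting" as antecedent — a donkey pronoun bound across the clause boundary.
Weak reading: every curator c with some restored-painting has at least one restored-painting p such that exhibited(c,p).
Per curator: c3:✗  c4:✓  c6:✗  c7:✓
c3 has no witness among its restored-paintings.

False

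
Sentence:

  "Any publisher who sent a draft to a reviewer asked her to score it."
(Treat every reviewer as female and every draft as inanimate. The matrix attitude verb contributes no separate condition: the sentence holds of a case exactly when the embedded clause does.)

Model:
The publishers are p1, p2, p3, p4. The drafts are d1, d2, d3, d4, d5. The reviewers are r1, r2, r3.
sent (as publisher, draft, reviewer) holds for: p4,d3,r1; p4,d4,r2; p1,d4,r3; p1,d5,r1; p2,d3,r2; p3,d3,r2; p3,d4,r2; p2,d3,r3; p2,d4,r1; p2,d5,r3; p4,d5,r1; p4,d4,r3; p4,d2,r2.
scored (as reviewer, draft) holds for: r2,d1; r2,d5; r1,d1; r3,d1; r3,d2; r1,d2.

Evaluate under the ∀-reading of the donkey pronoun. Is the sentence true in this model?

"her" takes "a reviewer" as antecedent and "it" takes "a draft"; both are donkey pronouns co-varying with the restrictor.
Strong reading: for every (p,d,r) with sent(p,d,r), scored(r,d).
Restrictor triples: (p1,d4,r3)→scored(r3,d4) ✗  (p1,d5,r1)→scored(r1,d5) ✗  (p2,d3,r2)→scored(r2,d3) ✗  (p2,d3,r3)→scored(r3,d3) ✗  (p2,d4,r1)→scored(r1,d4) ✗  (p2,d5,r3)→scored(r3,d5) ✗  (p3,d3,r2)→scored(r2,d3) ✗  (p3,d4,r2)→scored(r2,d4) ✗  (p4,d2,r2)→scored(r2,d2) ✗  (p4,d3,r1)→scored(r1,d3) ✗  (p4,d4,r2)→scored(r2,d4) ✗  (p4,d4,r3)→scored(r3,d4) ✗  (p4,d5,r1)→scored(r1,d5) ✗
Counterexample: (p1,d4,r3) — scored(r3,d4) does not hold.

False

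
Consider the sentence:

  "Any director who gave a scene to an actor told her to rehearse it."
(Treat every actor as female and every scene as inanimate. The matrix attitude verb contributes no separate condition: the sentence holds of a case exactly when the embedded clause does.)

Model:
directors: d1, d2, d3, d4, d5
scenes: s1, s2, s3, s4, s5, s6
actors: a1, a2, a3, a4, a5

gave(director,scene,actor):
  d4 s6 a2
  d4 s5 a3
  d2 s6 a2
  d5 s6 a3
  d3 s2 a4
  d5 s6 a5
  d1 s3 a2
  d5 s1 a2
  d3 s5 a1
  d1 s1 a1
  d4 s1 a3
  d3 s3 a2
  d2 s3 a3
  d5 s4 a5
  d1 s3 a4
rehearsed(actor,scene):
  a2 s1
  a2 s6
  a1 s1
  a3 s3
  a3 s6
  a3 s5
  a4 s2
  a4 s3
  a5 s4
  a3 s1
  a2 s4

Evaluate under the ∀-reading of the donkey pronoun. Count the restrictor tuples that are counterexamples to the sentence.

"her" takes "an actor" as antecedent and "it" takes "a scene"; both are donkey pronouns co-varying with the restrictor.
Strong reading: for every (d,s,a) with gave(d,s,a), rehearsed(a,s).
Restrictor triples: (d1,s1,a1)→rehearsed(a1,s1) ✓  (d1,s3,a2)→rehearsed(a2,s3) ✗  (d1,s3,a4)→rehearsed(a4,s3) ✓  (d2,s3,a3)→rehearsed(a3,s3) ✓  (d2,s6,a2)→rehearsed(a2,s6) ✓  (d3,s2,a4)→rehearsed(a4,s2) ✓  (d3,s3,a2)→rehearsed(a2,s3) ✗  (d3,s5,a1)→rehearsed(a1,s5) ✗  (d4,s1,a3)→rehearsed(a3,s1) ✓  (d4,s5,a3)→rehearsed(a3,s5) ✓  (d4,s6,a2)→rehearsed(a2,s6) ✓  (d5,s1,a2)→rehearsed(a2,s1) ✓  (d5,s4,a5)→rehearsed(a5,s4) ✓  (d5,s6,a3)→rehearsed(a3,s6) ✓  (d5,s6,a5)→rehearsed(a5,s6) ✗
Counterexamples (restrictor triples failing the scope): 4.

4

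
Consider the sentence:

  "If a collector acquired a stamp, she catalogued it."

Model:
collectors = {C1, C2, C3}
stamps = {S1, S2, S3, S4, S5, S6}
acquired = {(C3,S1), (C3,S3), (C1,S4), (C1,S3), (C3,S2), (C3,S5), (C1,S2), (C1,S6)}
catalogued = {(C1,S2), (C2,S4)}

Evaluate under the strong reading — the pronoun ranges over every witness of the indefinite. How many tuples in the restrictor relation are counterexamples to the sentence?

7

"it" takes "a stamp" as antecedent — a donkey pronoun bound across the clause boundary.
Strong reading: for every (c,s) with acquired(c,s), catalogued(c,s).
Restrictor pairs: (C1,S2) ✓  (C1,S3) ✗  (C1,S4) ✗  (C1,S6) ✗  (C3,S1) ✗  (C3,S2) ✗  (C3,S3) ✗  (C3,S5) ✗
Counterexamples (restrictor pairs failing the scope): 7.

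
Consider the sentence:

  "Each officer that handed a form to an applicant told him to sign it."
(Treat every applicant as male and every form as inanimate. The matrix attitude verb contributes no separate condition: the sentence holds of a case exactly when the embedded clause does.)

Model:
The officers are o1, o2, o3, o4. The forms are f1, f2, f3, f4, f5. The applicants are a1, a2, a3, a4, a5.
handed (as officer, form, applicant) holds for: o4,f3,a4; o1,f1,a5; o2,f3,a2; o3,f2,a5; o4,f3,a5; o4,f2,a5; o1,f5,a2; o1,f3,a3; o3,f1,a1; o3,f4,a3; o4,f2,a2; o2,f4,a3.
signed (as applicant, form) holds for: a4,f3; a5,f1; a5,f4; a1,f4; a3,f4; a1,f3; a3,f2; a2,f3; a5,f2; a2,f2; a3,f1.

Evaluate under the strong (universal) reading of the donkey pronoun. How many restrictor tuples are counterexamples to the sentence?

"him" takes "an applicant" as antecedent and "it" takes "a form"; both are donkey pronouns co-varying with the restrictor.
Strong reading: for every (o,f,a) with handed(o,f,a), signed(a,f).
Restrictor triples: (o1,f1,a5)→signed(a5,f1) ✓  (o1,f3,a3)→signed(a3,f3) ✗  (o1,f5,a2)→signed(a2,f5) ✗  (o2,f3,a2)→signed(a2,f3) ✓  (o2,f4,a3)→signed(a3,f4) ✓  (o3,f1,a1)→signed(a1,f1) ✗  (o3,f2,a5)→signed(a5,f2) ✓  (o3,f4,a3)→signed(a3,f4) ✓  (o4,f2,a2)→signed(a2,f2) ✓  (o4,f2,a5)→signed(a5,f2) ✓  (o4,f3,a4)→signed(a4,f3) ✓  (o4,f3,a5)→signed(a5,f3) ✗
Counterexamples (restrictor triples failing the scope): 4.

4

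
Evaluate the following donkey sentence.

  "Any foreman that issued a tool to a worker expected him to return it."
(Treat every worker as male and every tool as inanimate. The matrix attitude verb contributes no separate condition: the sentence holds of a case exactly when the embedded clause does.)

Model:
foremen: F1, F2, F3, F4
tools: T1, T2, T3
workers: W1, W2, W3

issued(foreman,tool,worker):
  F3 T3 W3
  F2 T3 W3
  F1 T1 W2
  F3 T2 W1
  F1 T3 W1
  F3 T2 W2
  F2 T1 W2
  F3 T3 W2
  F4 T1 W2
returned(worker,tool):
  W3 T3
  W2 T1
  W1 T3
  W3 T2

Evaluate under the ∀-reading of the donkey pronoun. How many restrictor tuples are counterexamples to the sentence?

"him" takes "a worker" as antecedent and "it" takes "a tool"; both are donkey pronouns co-varying with the restrictor.
Strong reading: for every (f,t,w) with issued(f,t,w), returned(w,t).
Restrictor triples: (F1,T1,W2)→returned(W2,T1) ✓  (F1,T3,W1)→returned(W1,T3) ✓  (F2,T1,W2)→returned(W2,T1) ✓  (F2,T3,W3)→returned(W3,T3) ✓  (F3,T2,W1)→returned(W1,T2) ✗  (F3,T2,W2)→returned(W2,T2) ✗  (F3,T3,W2)→returned(W2,T3) ✗  (F3,T3,W3)→returned(W3,T3) ✓  (F4,T1,W2)→returned(W2,T1) ✓
Counterexamples (restrictor triples failing the scope): 3.

3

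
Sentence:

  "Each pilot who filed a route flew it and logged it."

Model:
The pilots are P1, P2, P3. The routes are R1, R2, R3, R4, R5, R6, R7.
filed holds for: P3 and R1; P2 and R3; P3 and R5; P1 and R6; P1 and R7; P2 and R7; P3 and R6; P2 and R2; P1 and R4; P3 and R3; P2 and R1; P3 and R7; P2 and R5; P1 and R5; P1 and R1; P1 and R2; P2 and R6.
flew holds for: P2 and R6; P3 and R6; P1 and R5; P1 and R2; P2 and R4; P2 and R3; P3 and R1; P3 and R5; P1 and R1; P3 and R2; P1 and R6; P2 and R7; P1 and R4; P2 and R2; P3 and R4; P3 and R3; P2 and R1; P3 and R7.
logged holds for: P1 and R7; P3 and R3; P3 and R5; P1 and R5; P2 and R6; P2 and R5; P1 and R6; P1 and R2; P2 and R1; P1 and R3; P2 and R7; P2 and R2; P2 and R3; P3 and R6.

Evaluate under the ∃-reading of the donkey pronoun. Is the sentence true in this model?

True

"it" takes "a route" as antecedent — a donkey pronoun bound across the clause boundary.
Weak reading: every pilot p with some filed-route has at least one filed-route r such that flew(p,r) ∧ logged(p,r).
Per pilot: P1:✓  P2:✓  P3:✓
Every pilot in the restrictor has a witness.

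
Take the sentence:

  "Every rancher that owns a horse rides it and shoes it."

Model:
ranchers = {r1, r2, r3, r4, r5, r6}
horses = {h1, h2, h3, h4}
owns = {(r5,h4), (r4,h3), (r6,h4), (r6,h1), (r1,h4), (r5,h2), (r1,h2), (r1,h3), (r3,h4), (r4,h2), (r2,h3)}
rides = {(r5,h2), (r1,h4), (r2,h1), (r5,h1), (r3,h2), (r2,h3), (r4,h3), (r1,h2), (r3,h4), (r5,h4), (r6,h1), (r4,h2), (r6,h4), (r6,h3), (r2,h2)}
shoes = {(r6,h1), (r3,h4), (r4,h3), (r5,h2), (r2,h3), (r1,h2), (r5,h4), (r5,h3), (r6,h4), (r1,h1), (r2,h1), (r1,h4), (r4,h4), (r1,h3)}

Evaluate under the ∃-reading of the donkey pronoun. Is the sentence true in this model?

True

"it" takes "a horse" as antecedent — a donkey pronoun bound across the clause boundary.
Weak reading: every rancher r with some owns-horse has at least one owns-horse h such that rides(r,h) ∧ shoes(r,h).
Per rancher: r1:✓  r2:✓  r3:✓  r4:✓  r5:✓  r6:✓
Every rancher in the restrictor has a witness.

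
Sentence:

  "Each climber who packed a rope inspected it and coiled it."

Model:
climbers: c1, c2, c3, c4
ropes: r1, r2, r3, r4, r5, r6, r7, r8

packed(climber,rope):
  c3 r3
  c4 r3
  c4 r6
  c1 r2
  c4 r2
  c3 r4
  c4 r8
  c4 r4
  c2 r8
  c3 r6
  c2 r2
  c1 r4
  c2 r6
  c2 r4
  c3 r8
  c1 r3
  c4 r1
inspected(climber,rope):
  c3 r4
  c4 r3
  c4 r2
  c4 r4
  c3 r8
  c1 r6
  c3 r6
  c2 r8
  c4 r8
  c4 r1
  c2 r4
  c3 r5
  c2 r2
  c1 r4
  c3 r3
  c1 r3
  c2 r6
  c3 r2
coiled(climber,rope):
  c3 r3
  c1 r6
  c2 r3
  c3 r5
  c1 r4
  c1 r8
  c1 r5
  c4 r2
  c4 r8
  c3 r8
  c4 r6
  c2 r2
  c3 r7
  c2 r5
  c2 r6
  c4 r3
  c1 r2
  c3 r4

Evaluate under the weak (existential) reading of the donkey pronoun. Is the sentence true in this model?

"it" takes "a rope" as antecedent — a donkey pronoun bound across the clause boundary.
Weak reading: every climber c with some packed-rope has at least one packed-rope r such that inspected(c,r) ∧ coiled(c,r).
Per climber: c1:✓  c2:✓  c3:✓  c4:✓
Every climber in the restrictor has a witness.

True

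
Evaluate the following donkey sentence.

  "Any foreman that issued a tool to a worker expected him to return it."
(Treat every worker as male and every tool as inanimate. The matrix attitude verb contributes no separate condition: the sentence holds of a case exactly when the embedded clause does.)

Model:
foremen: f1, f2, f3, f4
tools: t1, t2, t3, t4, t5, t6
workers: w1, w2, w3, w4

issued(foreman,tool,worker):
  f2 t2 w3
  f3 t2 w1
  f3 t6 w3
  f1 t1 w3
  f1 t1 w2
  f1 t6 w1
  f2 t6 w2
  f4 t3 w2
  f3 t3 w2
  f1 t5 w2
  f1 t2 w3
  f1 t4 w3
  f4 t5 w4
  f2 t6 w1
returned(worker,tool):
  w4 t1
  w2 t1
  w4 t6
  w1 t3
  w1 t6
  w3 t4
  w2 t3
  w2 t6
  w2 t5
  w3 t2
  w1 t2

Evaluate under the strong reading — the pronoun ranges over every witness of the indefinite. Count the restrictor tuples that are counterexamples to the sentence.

3

"him" takes "a worker" as antecedent and "it" takes "a tool"; both are donkey pronouns co-varying with the restrictor.
Strong reading: for every (f,t,w) with issued(f,t,w), returned(w,t).
Restrictor triples: (f1,t1,w2)→returned(w2,t1) ✓  (f1,t1,w3)→returned(w3,t1) ✗  (f1,t2,w3)→returned(w3,t2) ✓  (f1,t4,w3)→returned(w3,t4) ✓  (f1,t5,w2)→returned(w2,t5) ✓  (f1,t6,w1)→returned(w1,t6) ✓  (f2,t2,w3)→returned(w3,t2) ✓  (f2,t6,w1)→returned(w1,t6) ✓  (f2,t6,w2)→returned(w2,t6) ✓  (f3,t2,w1)→returned(w1,t2) ✓  (f3,t3,w2)→returned(w2,t3) ✓  (f3,t6,w3)→returned(w3,t6) ✗  (f4,t3,w2)→returned(w2,t3) ✓  (f4,t5,w4)→returned(w4,t5) ✗
Counterexamples (restrictor triples failing the scope): 3.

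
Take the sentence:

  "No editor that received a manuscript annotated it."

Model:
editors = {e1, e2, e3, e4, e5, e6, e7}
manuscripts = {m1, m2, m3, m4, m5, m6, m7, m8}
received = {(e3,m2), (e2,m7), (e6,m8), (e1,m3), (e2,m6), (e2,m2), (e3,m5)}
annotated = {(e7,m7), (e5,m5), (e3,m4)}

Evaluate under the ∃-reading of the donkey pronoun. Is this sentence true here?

True

"it" takes "a manuscript" as antecedent — a donkey pronoun bound across the clause boundary.
Truth condition: for no (e,m) with received(e,m) does annotated(e,m) hold.
Restrictor pairs — does the scope hold? (e1,m3):fails  (e2,m2):fails  (e2,m6):fails  (e2,m7):fails  (e3,m2):fails  (e3,m5):fails  (e6,m8):fails
Scope holds for no restrictor pair, so the sentence is true.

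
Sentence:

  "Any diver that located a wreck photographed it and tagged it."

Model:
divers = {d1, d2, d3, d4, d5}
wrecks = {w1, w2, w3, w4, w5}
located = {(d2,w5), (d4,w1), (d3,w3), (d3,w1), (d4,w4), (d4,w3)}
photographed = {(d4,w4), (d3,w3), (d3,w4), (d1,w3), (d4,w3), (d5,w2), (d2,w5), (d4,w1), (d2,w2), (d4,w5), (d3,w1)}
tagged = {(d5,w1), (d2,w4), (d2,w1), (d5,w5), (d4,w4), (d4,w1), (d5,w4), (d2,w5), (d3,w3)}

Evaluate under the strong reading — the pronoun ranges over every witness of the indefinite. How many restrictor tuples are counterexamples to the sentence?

2

"it" takes "a wreck" as antecedent — a donkey pronoun bound across the clause boundary.
Strong reading: for every (d,w) with located(d,w), photographed(d,w) ∧ tagged(d,w).
Restrictor pairs: (d2,w5) ✓  (d3,w1) ✗  (d3,w3) ✓  (d4,w1) ✓  (d4,w3) ✗  (d4,w4) ✓
Counterexamples (restrictor pairs failing the scope): 2.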